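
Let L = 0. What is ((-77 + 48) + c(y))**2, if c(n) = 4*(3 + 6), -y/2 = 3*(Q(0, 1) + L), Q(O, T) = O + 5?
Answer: 49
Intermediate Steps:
Q(O, T) = 5 + O
y = -30 (y = -6*((5 + 0) + 0) = -6*(5 + 0) = -6*5 = -2*15 = -30)
c(n) = 36 (c(n) = 4*9 = 36)
((-77 + 48) + c(y))**2 = ((-77 + 48) + 36)**2 = (-29 + 36)**2 = 7**2 = 49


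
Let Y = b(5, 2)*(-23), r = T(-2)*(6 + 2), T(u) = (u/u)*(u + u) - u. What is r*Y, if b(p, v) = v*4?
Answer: 2944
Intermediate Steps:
b(p, v) = 4*v
T(u) = u (T(u) = 1*(2*u) - u = 2*u - u = u)
r = -16 (r = -2*(6 + 2) = -2*8 = -16)
Y = -184 (Y = (4*2)*(-23) = 8*(-23) = -184)
r*Y = -16*(-184) = 2944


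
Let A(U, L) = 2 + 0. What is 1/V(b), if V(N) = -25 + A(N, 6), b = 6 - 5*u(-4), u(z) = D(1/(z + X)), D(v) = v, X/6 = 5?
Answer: -1/23 ≈ -0.043478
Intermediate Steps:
X = 30 (X = 6*5 = 30)
u(z) = 1/(30 + z) (u(z) = 1/(z + 30) = 1/(30 + z))
b = 151/26 (b = 6 - 5/(30 - 4) = 6 - 5/26 = 151/26 ≈ 5.8077)
A(U, L) = 2
V(N) = -23 (V(N) = -25 + 2 = -23)
1/V(b) = 1/(-23) = -1/23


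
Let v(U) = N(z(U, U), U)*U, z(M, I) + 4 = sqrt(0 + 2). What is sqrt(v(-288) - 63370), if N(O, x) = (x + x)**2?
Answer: I*sqrt(95614858) ≈ 9778.3*I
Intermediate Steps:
z(M, I) = -4 + sqrt(2) (z(M, I) = -4 + sqrt(0 + 2) = -4 + sqrt(2))
N(O, x) = 4*x**2 (N(O, x) = (2*x)**2 = 4*x**2)
v(U) = 4*U**3 (v(U) = (4*U**2)*U = 4*U**3)
sqrt(v(-288) - 63370) = sqrt(4*(-288)**3 - 63370) = sqrt(4*(-23887872) - 63370) = sqrt(-95551488 - 63370) = sqrt(-95614858) = I*sqrt(95614858)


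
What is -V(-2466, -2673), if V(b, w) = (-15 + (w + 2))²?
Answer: -7214596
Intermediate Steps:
V(b, w) = (-13 + w)² (V(b, w) = (-15 + (2 + w))² = (-13 + w)²)
-V(-2466, -2673) = -(-13 - 2673)² = -1*(-2686)² = -1*7214596 = -7214596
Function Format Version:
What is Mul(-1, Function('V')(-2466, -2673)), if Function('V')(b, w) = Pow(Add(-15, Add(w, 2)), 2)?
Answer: -7214596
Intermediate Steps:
Function('V')(b, w) = Pow(Add(-13, w), 2) (Function('V')(b, w) = Pow(Add(-15, Add(2, w)), 2) = Pow(Add(-13, w), 2))
Mul(-1, Function('V')(-2466, -2673)) = Mul(-1, Pow(Add(-13, -2673), 2)) = Mul(-1, Pow(-2686, 2)) = Mul(-1, 7214596) = -7214596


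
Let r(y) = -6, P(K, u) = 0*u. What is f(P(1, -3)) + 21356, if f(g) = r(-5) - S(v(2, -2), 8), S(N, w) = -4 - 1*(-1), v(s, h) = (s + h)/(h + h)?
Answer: 21353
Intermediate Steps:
P(K, u) = 0
v(s, h) = (h + s)/(2*h) (v(s, h) = (h + s)/((2*h)) = (h + s)*(1/(2*h)) = (h + s)/(2*h))
S(N, w) = -3 (S(N, w) = -4 + 1 = -3)
f(g) = -3 (f(g) = -6 - 1*(-3) = -6 + 3 = -3)
f(P(1, -3)) + 21356 = -3 + 21356 = 21353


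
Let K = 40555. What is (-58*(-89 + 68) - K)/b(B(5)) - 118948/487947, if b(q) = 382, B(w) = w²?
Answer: -19239809275/186395754 ≈ -103.22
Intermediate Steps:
(-58*(-89 + 68) - K)/b(B(5)) - 118948/487947 = (-58*(-89 + 68) - 1*40555)/382 - 118948/487947 = (-58*(-21) - 40555)*(1/382) - 118948*1/487947 = (1218 - 40555)*(1/382) - 118948/487947 = -39337*1/382 - 118948/487947 = -39337/382 - 118948/487947 = -19239809275/186395754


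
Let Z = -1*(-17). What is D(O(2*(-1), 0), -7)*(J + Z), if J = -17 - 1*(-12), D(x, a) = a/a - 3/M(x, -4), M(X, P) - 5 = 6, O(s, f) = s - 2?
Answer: 96/11 ≈ 8.7273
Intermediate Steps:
O(s, f) = -2 + s
M(X, P) = 11 (M(X, P) = 5 + 6 = 11)
D(x, a) = 8/11 (D(x, a) = a/a - 3/11 = 1 - 3*1/11 = 1 - 3/11 = 8/11)
J = -5 (J = -17 + 12 = -5)
Z = 17
D(O(2*(-1), 0), -7)*(J + Z) = 8*(-5 + 17)/11 = (8/11)*12 = 96/11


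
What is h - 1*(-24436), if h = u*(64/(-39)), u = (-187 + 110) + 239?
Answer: 314212/13 ≈ 24170.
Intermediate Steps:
u = 162 (u = -77 + 239 = 162)
h = -3456/13 (h = 162*(64/(-39)) = 162*(64*(-1/39)) = 162*(-64/39) = -3456/13 ≈ -265.85)
h - 1*(-24436) = -3456/13 - 1*(-24436) = -3456/13 + 24436 = 314212/13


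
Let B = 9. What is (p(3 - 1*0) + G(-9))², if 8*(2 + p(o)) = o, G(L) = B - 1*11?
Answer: 841/64 ≈ 13.141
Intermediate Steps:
G(L) = -2 (G(L) = 9 - 1*11 = 9 - 11 = -2)
p(o) = -2 + o/8
(p(3 - 1*0) + G(-9))² = ((-2 + (3 - 1*0)/8) - 2)² = ((-2 + (3 + 0)/8) - 2)² = ((-2 + (⅛)*3) - 2)² = ((-2 + 3/8) - 2)² = (-13/8 - 2)² = (-29/8)² = 841/64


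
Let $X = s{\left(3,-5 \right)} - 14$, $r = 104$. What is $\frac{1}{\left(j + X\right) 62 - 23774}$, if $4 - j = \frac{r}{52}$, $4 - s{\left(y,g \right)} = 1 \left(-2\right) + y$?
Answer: $- \frac{1}{24332} \approx -4.1098 \cdot 10^{-5}$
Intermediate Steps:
$s{\left(y,g \right)} = 6 - y$ ($s{\left(y,g \right)} = 4 - \left(1 \left(-2\right) + y\right) = 4 - \left(-2 + y\right) = 6 - y$)
$j = 2$ ($j = 4 - \frac{104}{52} = 4 - 104 \cdot \frac{1}{52} = 4 - 2 = 2$)
$X = -11$ ($X = \left(6 - 3\right) - 14 = 3 - 14 = -11$)
$\frac{1}{\left(j + X\right) 62 - 23774} = \frac{1}{\left(2 - 11\right) 62 - 23774} = \frac{1}{\left(-9\right) 62 - 23774} = \frac{1}{-558 - 23774} = \frac{1}{-24332} = - \frac{1}{24332}$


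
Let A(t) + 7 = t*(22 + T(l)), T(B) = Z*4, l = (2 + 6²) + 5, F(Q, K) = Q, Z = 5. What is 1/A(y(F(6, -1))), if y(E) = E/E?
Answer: 1/35 ≈ 0.028571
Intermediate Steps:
l = 43 (l = (2 + 36) + 5 = 38 + 5 = 43)
y(E) = 1
T(B) = 20 (T(B) = 5*4 = 20)
A(t) = -7 + 42*t (A(t) = -7 + t*(22 + 20) = -7 + t*42 = -7 + 42*t)
1/A(y(F(6, -1))) = 1/(-7 + 42*1) = 1/(-7 + 42) = 1/35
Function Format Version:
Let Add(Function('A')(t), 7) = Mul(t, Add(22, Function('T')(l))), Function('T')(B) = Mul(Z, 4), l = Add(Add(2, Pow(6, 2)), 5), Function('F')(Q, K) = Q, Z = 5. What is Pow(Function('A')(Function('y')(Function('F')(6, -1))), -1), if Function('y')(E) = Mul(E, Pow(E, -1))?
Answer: Rational(1, 35) ≈ 0.028571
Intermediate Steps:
l = 43 (l = Add(Add(2, 36), 5) = Add(38, 5) = 43)
Function('y')(E) = 1
Function('T')(B) = 20 (Function('T')(B) = Mul(5, 4) = 20)
Function('A')(t) = Add(-7, Mul(42, t)) (Function('A')(t) = Add(-7, Mul(t, Add(22, 20))) = Add(-7, Mul(t, 42)) = Add(-7, Mul(42, t)))
Pow(Function('A')(Function('y')(Function('F')(6, -1))), -1) = Pow(Add(-7, Mul(42, 1)), -1) = Pow(Add(-7, 42), -1) = Pow(35, -1) = Rational(1, 35)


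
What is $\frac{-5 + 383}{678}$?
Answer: $\frac{63}{113} \approx 0.55752$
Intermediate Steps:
$\frac{-5 + 383}{678} = 378 \cdot \frac{1}{678} = \frac{63}{113}$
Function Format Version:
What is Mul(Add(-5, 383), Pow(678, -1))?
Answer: Rational(63, 113) ≈ 0.55752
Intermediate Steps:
Mul(Add(-5, 383), Pow(678, -1)) = Mul(378, Rational(1, 678)) = Rational(63, 113)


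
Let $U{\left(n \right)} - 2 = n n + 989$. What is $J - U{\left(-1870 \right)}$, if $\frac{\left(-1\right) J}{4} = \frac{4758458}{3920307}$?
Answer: $- \frac{13712825606369}{3920307} \approx -3.4979 \cdot 10^{6}$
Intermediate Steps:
$U{\left(n \right)} = 991 + n^{2}$ ($U{\left(n \right)} = 2 + \left(n n + 989\right) = 2 + \left(n^{2} + 989\right) = 2 + \left(989 + n^{2}\right) = 991 + n^{2}$)
$J = - \frac{19033832}{3920307}$ ($J = - 4 \cdot \frac{4758458}{3920307} = - 4 \cdot 4758458 \cdot \frac{1}{3920307} = \left(-4\right) \frac{4758458}{3920307} = - \frac{19033832}{3920307} \approx -4.8552$)
$J - U{\left(-1870 \right)} = - \frac{19033832}{3920307} - \left(991 + \left(-1870\right)^{2}\right) = - \frac{19033832}{3920307} - \left(991 + 3496900\right) = - \frac{19033832}{3920307} - 3497891 = - \frac{13712825606369}{3920307}$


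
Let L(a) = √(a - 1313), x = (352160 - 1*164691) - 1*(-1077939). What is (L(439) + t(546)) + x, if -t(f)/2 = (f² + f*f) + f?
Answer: 71852 + I*√874 ≈ 71852.0 + 29.563*I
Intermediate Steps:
x = 1265408 (x = (352160 - 164691) + 1077939 = 187469 + 1077939 = 1265408)
t(f) = -4*f² - 2*f (t(f) = -2*((f² + f*f) + f) = -2*((f² + f²) + f) = -2*(2*f² + f) = -2*(f + 2*f²) = -4*f² - 2*f)
L(a) = √(-1313 + a)
(L(439) + t(546)) + x = (√(-1313 + 439) - 2*546*(1 + 2*546)) + 1265408 = (√(-874) - 2*546*(1 + 1092)) + 1265408 = (I*√874 - 2*546*1093) + 1265408 = (I*√874 - 1193556) + 1265408 = (-1193556 + I*√874) + 1265408 = 71852 + I*√874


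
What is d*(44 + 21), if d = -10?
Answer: -650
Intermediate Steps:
d*(44 + 21) = -10*(44 + 21) = -10*65 = -650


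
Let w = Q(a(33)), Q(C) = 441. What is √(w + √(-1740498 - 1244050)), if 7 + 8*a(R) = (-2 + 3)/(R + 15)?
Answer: √(441 + 2*I*√746137) ≈ 33.347 + 25.904*I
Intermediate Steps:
a(R) = -7/8 + 1/(8*(15 + R)) (a(R) = -7/8 + ((-2 + 3)/(R + 15))/8 = -7/8 + (1/(15 + R))/8 = -7/8 + 1/(8*(15 + R)))
w = 441
√(w + √(-1740498 - 1244050)) = √(441 + √(-1740498 - 1244050)) = √(441 + √(-2984548)) = √(441 + 2*I*√746137)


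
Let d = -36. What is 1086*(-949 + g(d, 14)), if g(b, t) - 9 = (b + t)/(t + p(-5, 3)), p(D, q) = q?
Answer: -17378172/17 ≈ -1.0222e+6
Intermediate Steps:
g(b, t) = 9 + (b + t)/(3 + t) (g(b, t) = 9 + (b + t)/(t + 3) = 9 + (b + t)/(3 + t))
1086*(-949 + g(d, 14)) = 1086*(-949 + (27 - 36 + 10*14)/(3 + 14)) = 1086*(-949 + (27 - 36 + 140)/17) = 1086*(-949 + (1/17)*131) = 1086*(-949 + 131/17) = 1086*(-16002/17) = -17378172/17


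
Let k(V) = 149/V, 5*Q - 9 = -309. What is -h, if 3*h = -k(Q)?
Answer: -149/180 ≈ -0.82778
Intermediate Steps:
Q = -60 (Q = 9/5 + (1/5)*(-309) = 9/5 - 309/5 = -60)
h = 149/180 (h = (-149/(-60))/3 = (-149*(-1)/60)/3 = (-1*(-149/60))/3 = (1/3)*(149/60) = 149/180 ≈ 0.82778)
-h = -1*149/180 = -149/180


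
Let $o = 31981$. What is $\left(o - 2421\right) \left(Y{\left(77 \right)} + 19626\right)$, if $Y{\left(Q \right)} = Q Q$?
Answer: $755405800$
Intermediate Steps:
$Y{\left(Q \right)} = Q^{2}$
$\left(o - 2421\right) \left(Y{\left(77 \right)} + 19626\right) = \left(31981 - 2421\right) \left(77^{2} + 19626\right) = 29560 \left(5929 + 19626\right) = 29560 \cdot 25555 = 755405800$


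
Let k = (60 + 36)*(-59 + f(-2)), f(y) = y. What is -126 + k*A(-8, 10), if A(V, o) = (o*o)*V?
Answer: 4684674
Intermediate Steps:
A(V, o) = V*o² (A(V, o) = o²*V = V*o²)
k = -5856 (k = (60 + 36)*(-59 - 2) = 96*(-61) = -5856)
-126 + k*A(-8, 10) = -126 - (-46848)*10² = -126 - (-46848)*100 = -126 - 5856*(-800) = -126 + 4684800 = 4684674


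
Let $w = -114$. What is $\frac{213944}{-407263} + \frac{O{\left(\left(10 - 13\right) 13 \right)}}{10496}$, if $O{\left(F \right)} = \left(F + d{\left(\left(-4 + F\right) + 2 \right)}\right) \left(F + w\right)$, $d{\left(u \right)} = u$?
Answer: $\frac{171208931}{267164528} \approx 0.64084$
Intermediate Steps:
$O{\left(F \right)} = \left(-114 + F\right) \left(-2 + 2 F\right)$ ($O{\left(F \right)} = \left(F + \left(\left(-4 + F\right) + 2\right)\right) \left(F - 114\right) = \left(F + \left(-2 + F\right)\right) \left(-114 + F\right) = \left(-2 + 2 F\right) \left(-114 + F\right) = \left(-114 + F\right) \left(-2 + 2 F\right)$)
$\frac{213944}{-407263} + \frac{O{\left(\left(10 - 13\right) 13 \right)}}{10496} = \frac{213944}{-407263} + \frac{228 - 230 \left(10 - 13\right) 13 + 2 \left(\left(10 - 13\right) 13\right)^{2}}{10496} = 213944 \left(- \frac{1}{407263}\right) + \left(228 - 230 \left(\left(-3\right) 13\right) + 2 \left(\left(-3\right) 13\right)^{2}\right) \frac{1}{10496} = - \frac{213944}{407263} + \left(228 - -8970 + 2 \left(-39\right)^{2}\right) \frac{1}{10496} = - \frac{213944}{407263} + \left(228 + 8970 + 2 \cdot 1521\right) \frac{1}{10496} = - \frac{213944}{407263} + \left(228 + 8970 + 3042\right) \frac{1}{10496} = - \frac{213944}{407263} + 12240 \cdot \frac{1}{10496} = - \frac{213944}{407263} + \frac{765}{656} = \frac{171208931}{267164528}$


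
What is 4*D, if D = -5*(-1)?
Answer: 20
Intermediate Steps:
D = 5
4*D = 4*5 = 20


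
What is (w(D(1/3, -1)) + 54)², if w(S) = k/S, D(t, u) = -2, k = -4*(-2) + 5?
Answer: 9025/4 ≈ 2256.3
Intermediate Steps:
k = 13 (k = 8 + 5 = 13)
w(S) = 13/S
(w(D(1/3, -1)) + 54)² = (13/(-2) + 54)² = (13*(-½) + 54)² = (-13/2 + 54)² = (95/2)² = 9025/4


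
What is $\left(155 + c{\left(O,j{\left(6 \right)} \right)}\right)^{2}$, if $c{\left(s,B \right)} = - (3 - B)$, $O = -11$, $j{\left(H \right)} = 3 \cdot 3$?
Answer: $25921$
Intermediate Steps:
$j{\left(H \right)} = 9$
$c{\left(s,B \right)} = -3 + B$
$\left(155 + c{\left(O,j{\left(6 \right)} \right)}\right)^{2} = \left(155 + \left(-3 + 9\right)\right)^{2} = \left(155 + 6\right)^{2} = 161^{2} = 25921$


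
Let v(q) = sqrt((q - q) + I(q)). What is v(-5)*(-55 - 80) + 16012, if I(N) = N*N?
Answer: 15337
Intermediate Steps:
I(N) = N**2
v(q) = sqrt(q**2) (v(q) = sqrt((q - q) + q**2) = sqrt(0 + q**2) = sqrt(q**2))
v(-5)*(-55 - 80) + 16012 = sqrt((-5)**2)*(-55 - 80) + 16012 = sqrt(25)*(-135) + 16012 = 5*(-135) + 16012 = -675 + 16012 = 15337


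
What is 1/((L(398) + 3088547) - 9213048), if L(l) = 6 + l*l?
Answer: -1/5966091 ≈ -1.6761e-7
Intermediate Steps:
L(l) = 6 + l²
1/((L(398) + 3088547) - 9213048) = 1/(((6 + 398²) + 3088547) - 9213048) = 1/(((6 + 158404) + 3088547) - 9213048) = 1/((158410 + 3088547) - 9213048) = 1/(3246957 - 9213048) = 1/(-5966091) = -1/5966091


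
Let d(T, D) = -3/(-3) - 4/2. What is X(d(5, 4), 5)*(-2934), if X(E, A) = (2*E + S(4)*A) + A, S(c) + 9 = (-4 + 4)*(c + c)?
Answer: 123228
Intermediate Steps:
S(c) = -9 (S(c) = -9 + (-4 + 4)*(c + c) = -9 + 0*(2*c) = -9 + 0 = -9)
d(T, D) = -1 (d(T, D) = -3*(-⅓) - 4*½ = 1 - 2 = -1)
X(E, A) = -8*A + 2*E (X(E, A) = (2*E - 9*A) + A = (-9*A + 2*E) + A = -8*A + 2*E)
X(d(5, 4), 5)*(-2934) = (-8*5 + 2*(-1))*(-2934) = (-40 - 2)*(-2934) = -42*(-2934) = 123228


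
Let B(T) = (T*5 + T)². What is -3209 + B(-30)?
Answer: 29191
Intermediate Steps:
B(T) = 36*T² (B(T) = (5*T + T)² = (6*T)² = 36*T²)
-3209 + B(-30) = -3209 + 36*(-30)² = -3209 + 36*900 = -3209 + 32400 = 29191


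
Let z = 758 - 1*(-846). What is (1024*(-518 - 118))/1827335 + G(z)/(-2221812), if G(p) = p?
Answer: -362479303927/1014998707755 ≈ -0.35712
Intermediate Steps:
z = 1604 (z = 758 + 846 = 1604)
(1024*(-518 - 118))/1827335 + G(z)/(-2221812) = (1024*(-518 - 118))/1827335 + 1604/(-2221812) = (1024*(-636))*(1/1827335) + 1604*(-1/2221812) = -651264*1/1827335 - 401/555453 = -651264/1827335 - 401/555453 = -362479303927/1014998707755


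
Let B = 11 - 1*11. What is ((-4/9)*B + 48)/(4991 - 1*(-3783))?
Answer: 24/4387 ≈ 0.0054707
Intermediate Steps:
B = 0 (B = 11 - 11 = 0)
((-4/9)*B + 48)/(4991 - 1*(-3783)) = (-4/9*0 + 48)/(4991 - 1*(-3783)) = (-4*⅑*0 + 48)/(4991 + 3783) = (-4/9*0 + 48)/8774 = (0 + 48)*(1/8774) = 48*(1/8774) = 24/4387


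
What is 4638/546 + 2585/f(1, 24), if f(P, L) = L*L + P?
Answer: 681256/52507 ≈ 12.975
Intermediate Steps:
f(P, L) = P + L**2 (f(P, L) = L**2 + P = P + L**2)
4638/546 + 2585/f(1, 24) = 4638/546 + 2585/(1 + 24**2) = 4638*(1/546) + 2585/(1 + 576) = 773/91 + 2585/577 = 681256/52507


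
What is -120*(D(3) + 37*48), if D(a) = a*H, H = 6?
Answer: -215280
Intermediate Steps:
D(a) = 6*a (D(a) = a*6 = 6*a)
-120*(D(3) + 37*48) = -120*(6*3 + 37*48) = -120*(18 + 1776) = -120*1794 = -215280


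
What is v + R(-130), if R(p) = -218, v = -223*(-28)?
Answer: 6026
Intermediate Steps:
v = 6244
v + R(-130) = 6244 - 218 = 6026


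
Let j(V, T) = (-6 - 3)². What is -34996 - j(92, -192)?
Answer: -35077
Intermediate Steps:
j(V, T) = 81 (j(V, T) = (-9)² = 81)
-34996 - j(92, -192) = -34996 - 1*81 = -34996 - 81 = -35077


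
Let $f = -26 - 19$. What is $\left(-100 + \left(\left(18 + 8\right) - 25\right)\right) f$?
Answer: $4455$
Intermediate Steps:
$f = -45$
$\left(-100 + \left(\left(18 + 8\right) - 25\right)\right) f = \left(-100 + \left(\left(18 + 8\right) - 25\right)\right) \left(-45\right) = \left(-100 + \left(26 - 25\right)\right) \left(-45\right) = \left(-100 + 1\right) \left(-45\right) = \left(-99\right) \left(-45\right) = 4455$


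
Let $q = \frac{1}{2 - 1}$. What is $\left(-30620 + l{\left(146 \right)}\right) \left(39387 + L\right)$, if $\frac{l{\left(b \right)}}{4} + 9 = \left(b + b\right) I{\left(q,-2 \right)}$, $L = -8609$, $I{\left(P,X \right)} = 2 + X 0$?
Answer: $-871632960$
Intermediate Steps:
$q = 1$ ($q = 1^{-1} = 1$)
$I{\left(P,X \right)} = 2$ ($I{\left(P,X \right)} = 2 + 0 = 2$)
$l{\left(b \right)} = -36 + 16 b$ ($l{\left(b \right)} = -36 + 4 \left(b + b\right) 2 = -36 + 4 \cdot 2 b 2 = -36 + 4 \cdot 4 b = -36 + 16 b$)
$\left(-30620 + l{\left(146 \right)}\right) \left(39387 + L\right) = \left(-30620 + \left(-36 + 16 \cdot 146\right)\right) \left(39387 - 8609\right) = \left(-30620 + \left(-36 + 2336\right)\right) 30778 = \left(-30620 + 2300\right) 30778 = \left(-28320\right) 30778 = -871632960$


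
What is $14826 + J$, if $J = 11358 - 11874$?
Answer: $14310$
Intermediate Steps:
$J = -516$ ($J = 11358 + \left(-11913 + 39\right) = 11358 - 11874 = -516$)
$14826 + J = 14826 - 516 = 14310$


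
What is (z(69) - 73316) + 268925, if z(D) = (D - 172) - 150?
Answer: 195356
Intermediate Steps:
z(D) = -322 + D (z(D) = (-172 + D) - 150 = -322 + D)
(z(69) - 73316) + 268925 = ((-322 + 69) - 73316) + 268925 = (-253 - 73316) + 268925 = -73569 + 268925 = 195356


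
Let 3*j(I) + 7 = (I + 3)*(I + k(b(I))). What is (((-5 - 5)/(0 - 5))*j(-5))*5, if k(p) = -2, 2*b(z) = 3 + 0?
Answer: 70/3 ≈ 23.333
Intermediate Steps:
b(z) = 3/2 (b(z) = (3 + 0)/2 = (1/2)*3 = 3/2)
j(I) = -7/3 + (-2 + I)*(3 + I)/3 (j(I) = -7/3 + ((I + 3)*(I - 2))/3 = -7/3 + ((3 + I)*(-2 + I))/3 = -7/3 + ((-2 + I)*(3 + I))/3 = -7/3 + (-2 + I)*(3 + I)/3)
(((-5 - 5)/(0 - 5))*j(-5))*5 = (((-5 - 5)/(0 - 5))*(-13/3 + (1/3)*(-5) + (1/3)*(-5)**2))*5 = ((-10/(-5))*(-13/3 - 5/3 + (1/3)*25))*5 = ((-10*(-1/5))*(-13/3 - 5/3 + 25/3))*5 = (2*(7/3))*5 = (14/3)*5 = 70/3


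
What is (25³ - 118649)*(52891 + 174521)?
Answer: -23428893888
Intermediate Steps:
(25³ - 118649)*(52891 + 174521) = (15625 - 118649)*227412 = -103024*227412 = -23428893888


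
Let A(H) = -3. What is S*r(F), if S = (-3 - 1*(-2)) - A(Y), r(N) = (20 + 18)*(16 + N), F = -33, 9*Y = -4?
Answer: -1292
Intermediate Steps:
Y = -4/9 (Y = (⅑)*(-4) = -4/9 ≈ -0.44444)
r(N) = 608 + 38*N (r(N) = 38*(16 + N) = 608 + 38*N)
S = 2 (S = (-3 - 1*(-2)) - 1*(-3) = (-3 + 2) + 3 = -1 + 3 = 2)
S*r(F) = 2*(608 + 38*(-33)) = 2*(608 - 1254) = 2*(-646) = -1292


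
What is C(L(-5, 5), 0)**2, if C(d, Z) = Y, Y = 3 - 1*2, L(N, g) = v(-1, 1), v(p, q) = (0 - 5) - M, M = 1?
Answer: 1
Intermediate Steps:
v(p, q) = -6 (v(p, q) = (0 - 5) - 1*1 = -5 - 1 = -6)
L(N, g) = -6
Y = 1 (Y = 3 - 2 = 1)
C(d, Z) = 1
C(L(-5, 5), 0)**2 = 1**2 = 1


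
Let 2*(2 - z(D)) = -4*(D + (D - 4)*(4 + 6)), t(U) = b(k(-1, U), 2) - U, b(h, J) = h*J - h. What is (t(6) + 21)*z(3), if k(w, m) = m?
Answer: -252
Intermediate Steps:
b(h, J) = -h + J*h (b(h, J) = J*h - h = -h + J*h)
t(U) = 0 (t(U) = U*(-1 + 2) - U = U*1 - U = U - U = 0)
z(D) = -78 + 22*D (z(D) = 2 - (-2)*(D + (D - 4)*(4 + 6)) = 2 - (-2)*(D + (-4 + D)*10) = 2 - (-2)*(D + (-40 + 10*D)) = 2 - (-2)*(-40 + 11*D) = 2 - (160 - 44*D)/2 = 2 + (-80 + 22*D) = -78 + 22*D)
(t(6) + 21)*z(3) = (0 + 21)*(-78 + 22*3) = 21*(-78 + 66) = 21*(-12) = -252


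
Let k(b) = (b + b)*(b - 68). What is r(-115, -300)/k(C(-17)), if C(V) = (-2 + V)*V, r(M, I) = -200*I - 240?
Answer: 1992/5491 ≈ 0.36278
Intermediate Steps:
r(M, I) = -240 - 200*I
C(V) = V*(-2 + V)
k(b) = 2*b*(-68 + b) (k(b) = (2*b)*(-68 + b) = 2*b*(-68 + b))
r(-115, -300)/k(C(-17)) = (-240 - 200*(-300))/((2*(-17*(-2 - 17))*(-68 - 17*(-2 - 17)))) = (-240 + 60000)/((2*(-17*(-19))*(-68 - 17*(-19)))) = 59760/((2*323*(-68 + 323))) = 59760/((2*323*255)) = 59760/164730 = 59760*(1/164730) = 1992/5491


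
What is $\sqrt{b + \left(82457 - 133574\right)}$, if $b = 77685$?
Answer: $18 \sqrt{82} \approx 163.0$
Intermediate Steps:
$\sqrt{b + \left(82457 - 133574\right)} = \sqrt{77685 + \left(82457 - 133574\right)} = \sqrt{77685 - 51117} = \sqrt{26568} = 18 \sqrt{82}$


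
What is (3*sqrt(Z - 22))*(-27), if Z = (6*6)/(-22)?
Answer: -162*I*sqrt(715)/11 ≈ -393.8*I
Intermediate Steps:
Z = -18/11 (Z = 36*(-1/22) = -18/11 ≈ -1.6364)
(3*sqrt(Z - 22))*(-27) = (3*sqrt(-18/11 - 22))*(-27) = (3*sqrt(-260/11))*(-27) = (3*(2*I*sqrt(715)/11))*(-27) = (6*I*sqrt(715)/11)*(-27) = -162*I*sqrt(715)/11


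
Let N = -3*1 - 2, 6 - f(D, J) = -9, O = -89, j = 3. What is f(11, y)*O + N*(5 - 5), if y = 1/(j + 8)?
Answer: -1335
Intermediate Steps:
y = 1/11 (y = 1/(3 + 8) = 1/11 ≈ 0.090909)
f(D, J) = 15 (f(D, J) = 6 - 1*(-9) = 6 + 9 = 15)
N = -5 (N = -3 - 2 = -5)
f(11, y)*O + N*(5 - 5) = 15*(-89) - 5*(5 - 5) = -1335 - 5*0 = -1335 + 0 = -1335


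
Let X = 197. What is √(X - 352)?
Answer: I*√155 ≈ 12.45*I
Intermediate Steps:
√(X - 352) = √(197 - 352) = √(-155) = I*√155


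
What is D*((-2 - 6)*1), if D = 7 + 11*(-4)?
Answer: 296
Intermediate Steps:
D = -37 (D = 7 - 44 = -37)
D*((-2 - 6)*1) = -37*(-2 - 6) = -(-296) = -37*(-8) = 296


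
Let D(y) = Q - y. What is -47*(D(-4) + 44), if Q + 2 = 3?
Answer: -2303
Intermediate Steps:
Q = 1 (Q = -2 + 3 = 1)
D(y) = 1 - y
-47*(D(-4) + 44) = -47*((1 - 1*(-4)) + 44) = -47*((1 + 4) + 44) = -47*(5 + 44) = -47*49 = -2303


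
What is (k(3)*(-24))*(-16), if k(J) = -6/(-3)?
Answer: 768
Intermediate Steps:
k(J) = 2 (k(J) = -6*(-⅓) = 2)
(k(3)*(-24))*(-16) = (2*(-24))*(-16) = -48*(-16) = 768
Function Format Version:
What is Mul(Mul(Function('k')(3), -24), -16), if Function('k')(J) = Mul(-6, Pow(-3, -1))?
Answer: 768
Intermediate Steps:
Function('k')(J) = 2 (Function('k')(J) = Mul(-6, Rational(-1, 3)) = 2)
Mul(Mul(Function('k')(3), -24), -16) = Mul(Mul(2, -24), -16) = Mul(-48, -16) = 768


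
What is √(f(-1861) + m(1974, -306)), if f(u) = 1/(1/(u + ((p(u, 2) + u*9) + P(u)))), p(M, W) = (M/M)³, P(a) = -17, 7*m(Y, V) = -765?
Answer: I*√918029/7 ≈ 136.88*I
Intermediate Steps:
m(Y, V) = -765/7 (m(Y, V) = (⅐)*(-765) = -765/7)
p(M, W) = 1 (p(M, W) = 1³ = 1)
f(u) = -16 + 10*u (f(u) = 1/(1/(u + ((1 + u*9) - 17))) = 1/(1/(u + ((1 + 9*u) - 17))) = 1/(1/(u + (-16 + 9*u))) = 1/(1/(-16 + 10*u)) = -16 + 10*u)
√(f(-1861) + m(1974, -306)) = √((-16 + 10*(-1861)) - 765/7) = √((-16 - 18610) - 765/7) = √(-18626 - 765/7) = √(-131147/7) = I*√918029/7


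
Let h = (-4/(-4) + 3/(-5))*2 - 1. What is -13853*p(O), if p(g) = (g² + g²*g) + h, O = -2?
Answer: 290913/5 ≈ 58183.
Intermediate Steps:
h = -⅕ (h = (-4*(-¼) + 3*(-⅕))*2 - 1 = (1 - ⅗)*2 - 1 = (⅖)*2 - 1 = ⅘ - 1 = -⅕ ≈ -0.20000)
p(g) = -⅕ + g² + g³ (p(g) = (g² + g²*g) - ⅕ = (g² + g³) - ⅕ = -⅕ + g² + g³)
-13853*p(O) = -13853*(-⅕ + (-2)² + (-2)³) = -13853*(-⅕ + 4 - 8) = -13853*(-21/5) = 290913/5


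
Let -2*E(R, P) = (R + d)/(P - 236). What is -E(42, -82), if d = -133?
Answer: 91/636 ≈ 0.14308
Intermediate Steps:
E(R, P) = -(-133 + R)/(2*(-236 + P)) (E(R, P) = -(R - 133)/(2*(P - 236)) = -(-133 + R)/(2*(-236 + P)))
-E(42, -82) = -(133 - 1*42)/(2*(-236 - 82)) = -(133 - 42)/(2*(-318)) = -(-1)*91/(2*318) = -1*(-91/636) = 91/636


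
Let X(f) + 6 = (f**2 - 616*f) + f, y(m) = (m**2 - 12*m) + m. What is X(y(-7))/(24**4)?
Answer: -5135/27648 ≈ -0.18573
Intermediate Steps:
y(m) = m**2 - 11*m
X(f) = -6 + f**2 - 615*f (X(f) = -6 + ((f**2 - 616*f) + f) = -6 + (f**2 - 615*f) = -6 + f**2 - 615*f)
X(y(-7))/(24**4) = (-6 + (-7*(-11 - 7))**2 - (-4305)*(-11 - 7))/(24**4) = (-6 + (-7*(-18))**2 - (-4305)*(-18))/331776 = (-6 + 126**2 - 615*126)*(1/331776) = (-6 + 15876 - 77490)*(1/331776) = -61620*1/331776 = -5135/27648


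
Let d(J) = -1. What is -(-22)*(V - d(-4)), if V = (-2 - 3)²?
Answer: 572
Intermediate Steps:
V = 25 (V = (-5)² = 25)
-(-22)*(V - d(-4)) = -(-22)*(25 - 1*(-1)) = -(-22)*(25 + 1) = -(-22)*26 = -1*(-572) = 572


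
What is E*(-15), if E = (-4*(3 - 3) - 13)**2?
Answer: -2535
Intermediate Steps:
E = 169 (E = (-4*0 - 13)**2 = (0 - 13)**2 = (-13)**2 = 169)
E*(-15) = 169*(-15) = -2535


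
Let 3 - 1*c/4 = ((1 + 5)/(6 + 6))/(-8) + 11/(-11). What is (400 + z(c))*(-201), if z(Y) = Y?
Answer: -334665/4 ≈ -83666.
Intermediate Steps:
c = 65/4 (c = 12 - 4*(((1 + 5)/(6 + 6))/(-8) + 11/(-11)) = 12 - 4*((6/12)*(-1/8) + 11*(-1/11)) = 12 - 4*((6*(1/12))*(-1/8) - 1) = 12 - 4*((1/2)*(-1/8) - 1) = 12 - 4*(-1/16 - 1) = 12 - 4*(-17/16) = 12 + 17/4 = 65/4 ≈ 16.250)
(400 + z(c))*(-201) = (400 + 65/4)*(-201) = (1665/4)*(-201) = -334665/4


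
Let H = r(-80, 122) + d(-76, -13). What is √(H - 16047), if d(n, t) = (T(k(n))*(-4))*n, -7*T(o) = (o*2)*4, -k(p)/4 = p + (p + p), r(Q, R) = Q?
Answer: I*√16316111/7 ≈ 577.05*I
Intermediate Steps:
k(p) = -12*p (k(p) = -4*(p + (p + p)) = -4*(p + 2*p) = -12*p)
T(o) = -8*o/7 (T(o) = -o*2*4/7 = -2*o*4/7 = -8*o/7)
d(n, t) = -384*n²/7 (d(n, t) = (-(-96)*n/7*(-4))*n = ((96*n/7)*(-4))*n = (-384*n/7)*n = -384*n²/7)
H = -2218544/7 (H = -80 - 384/7*(-76)² = -80 - 384/7*5776 = -80 - 2217984/7 = -2218544/7 ≈ -3.1694e+5)
√(H - 16047) = √(-2218544/7 - 16047) = √(-2330873/7) = I*√16316111/7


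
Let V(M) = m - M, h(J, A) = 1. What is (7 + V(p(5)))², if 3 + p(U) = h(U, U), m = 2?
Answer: 121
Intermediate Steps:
p(U) = -2 (p(U) = -3 + 1 = -2)
V(M) = 2 - M
(7 + V(p(5)))² = (7 + (2 - 1*(-2)))² = (7 + (2 + 2))² = (7 + 4)² = 11² = 121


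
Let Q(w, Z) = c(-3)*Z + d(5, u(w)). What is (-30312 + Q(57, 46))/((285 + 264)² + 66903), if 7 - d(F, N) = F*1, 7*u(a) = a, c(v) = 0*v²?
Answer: -15155/184152 ≈ -0.082296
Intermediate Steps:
c(v) = 0
u(a) = a/7
d(F, N) = 7 - F
Q(w, Z) = 2 (Q(w, Z) = 0*Z + (7 - 1*5) = 0 + (7 - 5) = 0 + 2 = 2)
(-30312 + Q(57, 46))/((285 + 264)² + 66903) = (-30312 + 2)/((285 + 264)² + 66903) = -30310/(549² + 66903) = -30310/(301401 + 66903) = -30310/368304 = -30310*1/368304 = -15155/184152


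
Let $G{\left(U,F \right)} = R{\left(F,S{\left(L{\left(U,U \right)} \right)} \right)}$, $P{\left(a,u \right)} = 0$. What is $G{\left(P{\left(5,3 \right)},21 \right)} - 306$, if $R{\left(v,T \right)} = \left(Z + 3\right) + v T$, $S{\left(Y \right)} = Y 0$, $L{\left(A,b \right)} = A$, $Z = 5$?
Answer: $-298$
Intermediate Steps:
$S{\left(Y \right)} = 0$
$R{\left(v,T \right)} = 8 + T v$ ($R{\left(v,T \right)} = \left(5 + 3\right) + v T = 8 + T v$)
$G{\left(U,F \right)} = 8$ ($G{\left(U,F \right)} = 8 + 0 F = 8 + 0 = 8$)
$G{\left(P{\left(5,3 \right)},21 \right)} - 306 = 8 - 306 = -298$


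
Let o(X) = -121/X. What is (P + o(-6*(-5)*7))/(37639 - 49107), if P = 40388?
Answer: -8481359/2408280 ≈ -3.5218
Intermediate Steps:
(P + o(-6*(-5)*7))/(37639 - 49107) = (40388 - 121/(-6*(-5)*7))/(37639 - 49107) = (40388 - 121/(30*7))/(-11468) = (40388 - 121/210)*(-1/11468) = (8481359/210)*(-1/11468) = -8481359/2408280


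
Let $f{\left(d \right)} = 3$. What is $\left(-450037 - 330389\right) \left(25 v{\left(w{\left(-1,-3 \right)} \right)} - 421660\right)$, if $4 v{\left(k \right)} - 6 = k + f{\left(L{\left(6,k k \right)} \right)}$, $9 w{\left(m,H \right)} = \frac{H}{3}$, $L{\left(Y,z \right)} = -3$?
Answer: $329031070160$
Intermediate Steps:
$w{\left(m,H \right)} = \frac{H}{27}$ ($w{\left(m,H \right)} = \frac{H \frac{1}{3}}{9} = \frac{\frac{1}{3} H}{9} = \frac{H}{27}$)
$v{\left(k \right)} = \frac{9}{4} + \frac{k}{4}$ ($v{\left(k \right)} = \frac{3}{2} + \frac{k + 3}{4} = \frac{3}{2} + \frac{3 + k}{4} = \frac{3}{2} + \left(\frac{3}{4} + \frac{k}{4}\right) = \frac{9}{4} + \frac{k}{4}$)
$\left(-450037 - 330389\right) \left(25 v{\left(w{\left(-1,-3 \right)} \right)} - 421660\right) = \left(-450037 - 330389\right) \left(25 \left(\frac{9}{4} + \frac{\frac{1}{27} \left(-3\right)}{4}\right) - 421660\right) = - 780426 \left(25 \left(\frac{9}{4} + \frac{1}{4} \left(- \frac{1}{9}\right)\right) - 421660\right) = - 780426 \left(25 \left(\frac{9}{4} - \frac{1}{36}\right) - 421660\right) = - 780426 \left(25 \cdot \frac{20}{9} - 421660\right) = - 780426 \left(\frac{500}{9} - 421660\right) = \left(-780426\right) \left(- \frac{3794440}{9}\right) = 329031070160$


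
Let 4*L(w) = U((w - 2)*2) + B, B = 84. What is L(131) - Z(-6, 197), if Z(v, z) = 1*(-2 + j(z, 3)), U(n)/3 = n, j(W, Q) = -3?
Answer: 439/2 ≈ 219.50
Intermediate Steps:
U(n) = 3*n
Z(v, z) = -5 (Z(v, z) = 1*(-2 - 3) = 1*(-5) = -5)
L(w) = 18 + 3*w/2 (L(w) = (3*((w - 2)*2) + 84)/4 = (3*((-2 + w)*2) + 84)/4 = (3*(-4 + 2*w) + 84)/4 = ((-12 + 6*w) + 84)/4 = (72 + 6*w)/4 = 18 + 3*w/2)
L(131) - Z(-6, 197) = (18 + (3/2)*131) - 1*(-5) = (18 + 393/2) + 5 = 429/2 + 5 = 439/2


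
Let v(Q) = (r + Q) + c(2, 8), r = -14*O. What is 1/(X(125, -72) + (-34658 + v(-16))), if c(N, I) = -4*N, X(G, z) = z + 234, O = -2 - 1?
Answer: -1/34478 ≈ -2.9004e-5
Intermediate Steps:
O = -3
X(G, z) = 234 + z
r = 42 (r = -14*(-3) = 42)
v(Q) = 34 + Q (v(Q) = (42 + Q) - 4*2 = (42 + Q) - 8 = 34 + Q)
1/(X(125, -72) + (-34658 + v(-16))) = 1/((234 - 72) + (-34658 + (34 - 16))) = 1/(162 + (-34658 + 18)) = 1/(162 - 34640) = 1/(-34478) = -1/34478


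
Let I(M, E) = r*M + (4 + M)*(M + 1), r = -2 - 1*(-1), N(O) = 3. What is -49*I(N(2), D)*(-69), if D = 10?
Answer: 84525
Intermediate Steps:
r = -1 (r = -2 + 1 = -1)
I(M, E) = -M + (1 + M)*(4 + M) (I(M, E) = -M + (4 + M)*(M + 1) = -M + (4 + M)*(1 + M) = -M + (1 + M)*(4 + M))
-49*I(N(2), D)*(-69) = -49*(4 + 3**2 + 4*3)*(-69) = -49*(4 + 9 + 12)*(-69) = -49*25*(-69) = -1225*(-69) = 84525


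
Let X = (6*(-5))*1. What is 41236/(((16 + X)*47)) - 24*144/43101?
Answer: -98865938/1575581 ≈ -62.749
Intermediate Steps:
X = -30 (X = -30*1 = -30)
41236/(((16 + X)*47)) - 24*144/43101 = 41236/(((16 - 30)*47)) - 24*144/43101 = 41236/((-14*47)) - 3456*1/43101 = 41236/(-658) - 384/4789 = 41236*(-1/658) - 384/4789 = -20618/329 - 384/4789 = -98865938/1575581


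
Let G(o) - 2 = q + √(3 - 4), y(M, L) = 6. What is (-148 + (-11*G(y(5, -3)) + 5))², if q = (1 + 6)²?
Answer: 495495 + 15488*I ≈ 4.955e+5 + 15488.0*I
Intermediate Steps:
q = 49 (q = 7² = 49)
G(o) = 51 + I (G(o) = 2 + (49 + √(3 - 4)) = 2 + (49 + √(-1)) = 2 + (49 + I) = 51 + I)
(-148 + (-11*G(y(5, -3)) + 5))² = (-148 + (-11*(51 + I) + 5))² = (-148 + ((-561 - 11*I) + 5))² = (-148 + (-556 - 11*I))² = (-704 - 11*I)²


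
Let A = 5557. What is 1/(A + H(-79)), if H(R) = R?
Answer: 1/5478 ≈ 0.00018255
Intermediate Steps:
1/(A + H(-79)) = 1/(5557 - 79) = 1/5478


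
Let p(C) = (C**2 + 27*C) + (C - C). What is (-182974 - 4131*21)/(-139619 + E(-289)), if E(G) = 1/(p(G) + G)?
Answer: 813803481/421252862 ≈ 1.9319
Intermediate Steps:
p(C) = C**2 + 27*C (p(C) = (C**2 + 27*C) + 0 = C**2 + 27*C)
E(G) = 1/(G + G*(27 + G)) (E(G) = 1/(G*(27 + G) + G) = 1/(G + G*(27 + G)))
(-182974 - 4131*21)/(-139619 + E(-289)) = (-182974 - 4131*21)/(-139619 + 1/((-289)*(28 - 289))) = (-182974 - 86751)/(-139619 - 1/289/(-261)) = -269725/(-139619 - 1/289*(-1/261)) = -269725/(-139619 + 1/75429) = -269725/(-10531321550/75429) = -269725*(-75429/10531321550) = 813803481/421252862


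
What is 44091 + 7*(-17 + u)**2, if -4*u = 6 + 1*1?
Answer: 744831/16 ≈ 46552.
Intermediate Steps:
u = -7/4 (u = -(6 + 1*1)/4 = -(6 + 1)/4 = -1/4*7 = -7/4 ≈ -1.7500)
44091 + 7*(-17 + u)**2 = 44091 + 7*(-17 - 7/4)**2 = 44091 + 7*(-75/4)**2 = 44091 + 7*(5625/16) = 44091 + 39375/16 = 744831/16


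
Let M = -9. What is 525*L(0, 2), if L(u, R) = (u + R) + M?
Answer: -3675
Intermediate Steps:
L(u, R) = -9 + R + u (L(u, R) = (u + R) - 9 = (R + u) - 9 = -9 + R + u)
525*L(0, 2) = 525*(-9 + 2 + 0) = 525*(-7) = -3675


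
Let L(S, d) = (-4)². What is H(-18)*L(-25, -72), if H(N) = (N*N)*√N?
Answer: 15552*I*√2 ≈ 21994.0*I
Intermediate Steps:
L(S, d) = 16
H(N) = N^(5/2) (H(N) = N²*√N = N^(5/2))
H(-18)*L(-25, -72) = (-18)^(5/2)*16 = (972*I*√2)*16 = 15552*I*√2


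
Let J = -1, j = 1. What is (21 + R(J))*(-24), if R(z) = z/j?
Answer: -480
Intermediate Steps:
R(z) = z (R(z) = z/1 = z*1 = z)
(21 + R(J))*(-24) = (21 - 1)*(-24) = 20*(-24) = -480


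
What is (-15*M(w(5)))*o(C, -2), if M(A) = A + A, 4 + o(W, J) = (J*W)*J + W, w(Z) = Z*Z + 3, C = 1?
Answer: -840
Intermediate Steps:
w(Z) = 3 + Z² (w(Z) = Z² + 3 = 3 + Z²)
o(W, J) = -4 + W + W*J² (o(W, J) = -4 + ((J*W)*J + W) = -4 + (W*J² + W) = -4 + (W + W*J²) = -4 + W + W*J²)
M(A) = 2*A
(-15*M(w(5)))*o(C, -2) = (-30*(3 + 5²))*(-4 + 1 + 1*(-2)²) = (-30*(3 + 25))*(-4 + 1 + 1*4) = (-30*28)*(-4 + 1 + 4) = -15*56*1 = -840*1 = -840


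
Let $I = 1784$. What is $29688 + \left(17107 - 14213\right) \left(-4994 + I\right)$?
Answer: $-9260052$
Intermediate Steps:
$29688 + \left(17107 - 14213\right) \left(-4994 + I\right) = 29688 + \left(17107 - 14213\right) \left(-4994 + 1784\right) = 29688 + 2894 \left(-3210\right) = 29688 - 9289740 = -9260052$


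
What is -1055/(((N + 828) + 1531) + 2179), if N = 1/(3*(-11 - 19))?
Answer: -94950/408419 ≈ -0.23248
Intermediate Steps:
N = -1/90 (N = 1/(3*(-30)) = 1/(-90) = -1/90 ≈ -0.011111)
-1055/(((N + 828) + 1531) + 2179) = -1055/(((-1/90 + 828) + 1531) + 2179) = -1055/((74519/90 + 1531) + 2179) = -1055/(212309/90 + 2179) = -1055/408419/90 = -1055*90/408419 = -94950/408419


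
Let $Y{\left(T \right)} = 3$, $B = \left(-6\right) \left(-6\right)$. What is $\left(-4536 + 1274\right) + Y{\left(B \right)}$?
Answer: $-3259$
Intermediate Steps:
$B = 36$
$\left(-4536 + 1274\right) + Y{\left(B \right)} = \left(-4536 + 1274\right) + 3 = -3262 + 3 = -3259$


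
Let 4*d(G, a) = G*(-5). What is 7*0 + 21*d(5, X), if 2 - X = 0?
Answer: -525/4 ≈ -131.25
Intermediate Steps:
X = 2 (X = 2 - 1*0 = 2 + 0 = 2)
d(G, a) = -5*G/4 (d(G, a) = (G*(-5))/4 = (-5*G)/4 = -5*G/4)
7*0 + 21*d(5, X) = 7*0 + 21*(-5/4*5) = 0 + 21*(-25/4) = 0 - 525/4 = -525/4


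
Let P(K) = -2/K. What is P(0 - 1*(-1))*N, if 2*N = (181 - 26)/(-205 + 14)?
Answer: 155/191 ≈ 0.81152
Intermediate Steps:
N = -155/382 (N = ((181 - 26)/(-205 + 14))/2 = (155/(-191))/2 = (155*(-1/191))/2 = (½)*(-155/191) = -155/382 ≈ -0.40576)
P(0 - 1*(-1))*N = -2/(0 - 1*(-1))*(-155/382) = -2/(0 + 1)*(-155/382) = -2/1*(-155/382) = -2*1*(-155/382) = -2*(-155/382) = 155/191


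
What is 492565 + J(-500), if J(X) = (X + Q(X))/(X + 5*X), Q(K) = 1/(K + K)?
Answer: 492565166667/1000000 ≈ 4.9257e+5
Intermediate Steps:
Q(K) = 1/(2*K)
J(X) = (X + 1/(2*X))/(6*X) (J(X) = (X + 1/(2*X))/(X + 5*X) = (X + 1/(2*X))/((6*X)) = (X + 1/(2*X))*(1/(6*X)) = (X + 1/(2*X))/(6*X))
492565 + J(-500) = 492565 + (⅙ + (1/12)/(-500)²) = 492565 + (⅙ + (1/12)*(1/250000)) = 492565 + (⅙ + 1/3000000) = 492565 + 166667/1000000 = 492565166667/1000000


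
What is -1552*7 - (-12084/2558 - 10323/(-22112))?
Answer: -307127080685/28281248 ≈ -10860.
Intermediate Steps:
-1552*7 - (-12084/2558 - 10323/(-22112)) = -10864 - (-12084*1/2558 - 10323*(-1/22112)) = -10864 - (-6042/1279 + 10323/22112) = -10864 - 1*(-120397587/28281248) = -10864 + 120397587/28281248 = -307127080685/28281248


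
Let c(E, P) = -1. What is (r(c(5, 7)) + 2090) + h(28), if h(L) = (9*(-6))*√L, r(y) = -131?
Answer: 1959 - 108*√7 ≈ 1673.3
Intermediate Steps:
h(L) = -54*√L
(r(c(5, 7)) + 2090) + h(28) = (-131 + 2090) - 108*√7 = 1959 - 108*√7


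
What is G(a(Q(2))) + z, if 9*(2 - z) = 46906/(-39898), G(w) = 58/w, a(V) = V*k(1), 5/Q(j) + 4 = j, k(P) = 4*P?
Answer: -3294014/897705 ≈ -3.6694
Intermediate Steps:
Q(j) = 5/(-4 + j)
a(V) = 4*V (a(V) = V*(4*1) = V*4 = 4*V)
z = 382535/179541 (z = 2 - 46906/(9*(-39898)) = 2 - 46906*(-1)/(9*39898) = 2 - ⅑*(-23453/19949) = 2 + 23453/179541 = 382535/179541 ≈ 2.1306)
G(a(Q(2))) + z = 58/((4*(5/(-4 + 2)))) + 382535/179541 = 58/((4*(5/(-2)))) + 382535/179541 = 58/((4*(5*(-½)))) + 382535/179541 = 58/((4*(-5/2))) + 382535/179541 = 58/(-10) + 382535/179541 = 58*(-⅒) + 382535/179541 = -29/5 + 382535/179541 = -3294014/897705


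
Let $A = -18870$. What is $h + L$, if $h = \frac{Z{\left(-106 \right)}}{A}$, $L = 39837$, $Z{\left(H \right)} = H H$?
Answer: $\frac{375856477}{9435} \approx 39836.0$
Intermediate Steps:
$Z{\left(H \right)} = H^{2}$
$h = - \frac{5618}{9435}$ ($h = \frac{\left(-106\right)^{2}}{-18870} = 11236 \left(- \frac{1}{18870}\right) = - \frac{5618}{9435} \approx -0.59544$)
$h + L = - \frac{5618}{9435} + 39837 = \frac{375856477}{9435}$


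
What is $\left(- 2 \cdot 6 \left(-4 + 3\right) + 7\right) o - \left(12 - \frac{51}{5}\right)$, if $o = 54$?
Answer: $\frac{5121}{5} \approx 1024.2$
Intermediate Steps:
$\left(- 2 \cdot 6 \left(-4 + 3\right) + 7\right) o - \left(12 - \frac{51}{5}\right) = \left(- 2 \cdot 6 \left(-4 + 3\right) + 7\right) 54 - \left(12 - \frac{51}{5}\right) = \left(- 2 \cdot 6 \left(-1\right) + 7\right) 54 - \frac{9}{5} = \left(\left(-2\right) \left(-6\right) + 7\right) 54 + \left(\frac{51}{5} - 12\right) = \left(12 + 7\right) 54 - \frac{9}{5} = 19 \cdot 54 - \frac{9}{5} = 1026 - \frac{9}{5} = \frac{5121}{5}$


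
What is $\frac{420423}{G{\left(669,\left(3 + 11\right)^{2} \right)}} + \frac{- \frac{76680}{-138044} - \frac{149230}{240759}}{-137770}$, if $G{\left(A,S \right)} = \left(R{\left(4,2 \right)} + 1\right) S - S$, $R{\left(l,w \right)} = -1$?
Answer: $- \frac{48126158793407656279}{22436277571783908} \approx -2145.0$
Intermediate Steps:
$G{\left(A,S \right)} = - S$ ($G{\left(A,S \right)} = \left(-1 + 1\right) S - S = 0 S - S = 0 - S = - S$)
$\frac{420423}{G{\left(669,\left(3 + 11\right)^{2} \right)}} + \frac{- \frac{76680}{-138044} - \frac{149230}{240759}}{-137770} = \frac{420423}{\left(-1\right) \left(3 + 11\right)^{2}} + \frac{- \frac{76680}{-138044} - \frac{149230}{240759}}{-137770} = \frac{420423}{\left(-1\right) 14^{2}} + \left(\left(-76680\right) \left(- \frac{1}{138044}\right) - \frac{149230}{240759}\right) \left(- \frac{1}{137770}\right) = \frac{420423}{\left(-1\right) 196} + \left(\frac{19170}{34511} - \frac{149230}{240759}\right) \left(- \frac{1}{137770}\right) = \frac{420423}{-196} - - \frac{53472650}{114470803937673} = 420423 \left(- \frac{1}{196}\right) + \frac{53472650}{114470803937673} = - \frac{420423}{196} + \frac{53472650}{114470803937673} = - \frac{48126158793407656279}{22436277571783908}$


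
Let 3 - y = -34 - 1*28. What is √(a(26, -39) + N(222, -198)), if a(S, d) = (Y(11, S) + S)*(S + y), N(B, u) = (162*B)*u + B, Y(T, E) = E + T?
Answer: I*√7114917 ≈ 2667.4*I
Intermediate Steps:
y = 65 (y = 3 - (-34 - 1*28) = 3 - (-34 - 28) = 3 - 1*(-62) = 3 + 62 = 65)
N(B, u) = B + 162*B*u (N(B, u) = 162*B*u + B = B + 162*B*u)
a(S, d) = (11 + 2*S)*(65 + S) (a(S, d) = ((S + 11) + S)*(S + 65) = ((11 + S) + S)*(65 + S) = (11 + 2*S)*(65 + S))
√(a(26, -39) + N(222, -198)) = √((715 + 2*26² + 141*26) + 222*(1 + 162*(-198))) = √((715 + 2*676 + 3666) + 222*(1 - 32076)) = √((715 + 1352 + 3666) + 222*(-32075)) = √(5733 - 7120650) = √(-7114917) = I*√7114917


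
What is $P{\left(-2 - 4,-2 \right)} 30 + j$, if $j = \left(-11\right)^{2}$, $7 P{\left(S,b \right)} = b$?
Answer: $\frac{787}{7} \approx 112.43$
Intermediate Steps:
$P{\left(S,b \right)} = \frac{b}{7}$
$j = 121$
$P{\left(-2 - 4,-2 \right)} 30 + j = \frac{1}{7} \left(-2\right) 30 + 121 = \left(- \frac{2}{7}\right) 30 + 121 = - \frac{60}{7} + 121 = \frac{787}{7}$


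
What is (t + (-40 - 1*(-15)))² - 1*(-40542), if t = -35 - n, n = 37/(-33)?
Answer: 47925487/1089 ≈ 44009.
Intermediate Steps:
n = -37/33 (n = 37*(-1/33) = -37/33 ≈ -1.1212)
t = -1118/33 (t = -35 - 1*(-37/33) = -35 + 37/33 = -1118/33 ≈ -33.879)
(t + (-40 - 1*(-15)))² - 1*(-40542) = (-1118/33 + (-40 - 1*(-15)))² - 1*(-40542) = (-1118/33 + (-40 + 15))² + 40542 = (-1118/33 - 25)² + 40542 = (-1943/33)² + 40542 = 3775249/1089 + 40542 = 47925487/1089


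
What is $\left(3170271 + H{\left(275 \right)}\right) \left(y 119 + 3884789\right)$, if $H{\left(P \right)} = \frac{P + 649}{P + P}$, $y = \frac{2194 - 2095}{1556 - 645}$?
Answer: $\frac{56098839922987104}{4555} \approx 1.2316 \cdot 10^{13}$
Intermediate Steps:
$y = \frac{99}{911} \approx 0.10867$
$H{\left(P \right)} = \frac{649 + P}{2 P}$
$\left(3170271 + H{\left(275 \right)}\right) \left(y 119 + 3884789\right) = \left(3170271 + \frac{649 + 275}{2 \cdot 275}\right) \left(\frac{99}{911} \cdot 119 + 3884789\right) = \left(3170271 + \frac{1}{2} \cdot \frac{1}{275} \cdot 924\right) \left(\frac{11781}{911} + 3884789\right) = \left(3170271 + \frac{42}{25}\right) \frac{3539054560}{911} = \frac{79256817}{25} \cdot \frac{3539054560}{911} = \frac{56098839922987104}{4555}$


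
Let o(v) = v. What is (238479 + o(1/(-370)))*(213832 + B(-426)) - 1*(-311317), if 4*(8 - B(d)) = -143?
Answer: 75487674870347/1480 ≈ 5.1005e+10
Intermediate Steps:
B(d) = 175/4 (B(d) = 8 - ¼*(-143) = 8 + 143/4 = 175/4)
(238479 + o(1/(-370)))*(213832 + B(-426)) - 1*(-311317) = (238479 + 1/(-370))*(213832 + 175/4) - 1*(-311317) = (238479 - 1/370)*(855503/4) + 311317 = (88237229/370)*(855503/4) + 311317 = 75487214121187/1480 + 311317 = 75487674870347/1480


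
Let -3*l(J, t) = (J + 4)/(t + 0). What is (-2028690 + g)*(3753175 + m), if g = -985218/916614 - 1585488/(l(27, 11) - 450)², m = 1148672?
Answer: -112138709467368318060089849/11276601010603 ≈ -9.9444e+12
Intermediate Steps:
l(J, t) = -(4 + J)/(3*t) (l(J, t) = -(J + 4)/(3*(t + 0)) = -(4 + J)/(3*t))
g = -300132205888891/33829803031809 (g = -985218/916614 - 1585488/((⅓)*(-4 - 1*27)/11 - 450)² = -985218*1/916614 - 1585488/((⅓)*(1/11)*(-4 - 27) - 450)² = -164203/152769 - 1585488/((⅓)*(1/11)*(-31) - 450)² = -164203/152769 - 1585488/(-31/33 - 450)² = -164203/152769 - 1585488/((-14881/33)²) = -164203/152769 - 1585488/221444161/1089 = -164203/152769 - 1585488*1089/221444161 = -164203/152769 - 1726596432/221444161 = -300132205888891/33829803031809 ≈ -8.8718)
(-2028690 + g)*(3753175 + m) = (-2028690 - 300132205888891/33829803031809)*(3753175 + 1148672) = -68630483244806489101/33829803031809*4901847 = -112138709467368318060089849/11276601010603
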